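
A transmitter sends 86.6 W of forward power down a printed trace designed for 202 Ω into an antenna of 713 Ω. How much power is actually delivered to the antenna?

Γ = (713 − 202)/(713 + 202) = 0.558
|Γ|² = 0.312
P_refl = |Γ|²·P_inc = 27 W, P_del = (1 − |Γ|²)·P_inc = 59.6 W

P_delivered ≈ 59.6 W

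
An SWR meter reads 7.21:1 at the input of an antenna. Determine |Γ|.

|Γ| ≈ 0.756

|Γ| = (S − 1)/(S + 1) = (7.21 − 1)/(7.21 + 1) = 6.21/8.21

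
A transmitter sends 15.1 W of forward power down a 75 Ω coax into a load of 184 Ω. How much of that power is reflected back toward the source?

Γ = (184 − 75)/(184 + 75) = 0.421
|Γ|² = 0.177
P_refl = |Γ|²·P_inc = 2.67 W, P_del = (1 − |Γ|²)·P_inc = 12.4 W

P_reflected ≈ 2.67 W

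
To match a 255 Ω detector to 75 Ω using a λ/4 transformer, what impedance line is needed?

Z_qwt = √(Z_0·R_L) = √(75 × 255) = √19120

Z_qwt ≈ 138 Ω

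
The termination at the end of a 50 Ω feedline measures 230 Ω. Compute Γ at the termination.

Γ = (Z_L − Z_0)/(Z_L + Z_0) = (230 − 50)/(230 + 50) = 180/280

Γ = 0.643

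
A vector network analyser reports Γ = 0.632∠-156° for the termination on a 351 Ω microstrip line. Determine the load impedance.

Z_L ≈ 82.5 − j70.7 Ω

Z_L = Z_0·(1 + Γ)/(1 − Γ) = 351·(0.423 − j0.257)/(1.58 + j0.257)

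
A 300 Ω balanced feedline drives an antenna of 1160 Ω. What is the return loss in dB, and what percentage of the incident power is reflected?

Γ = (1160 − 300)/(1160 + 300) = 0.589
RL = −20·log₁₀(0.589) = 4.6 dB
P_refl/P_inc = |Γ|² = 0.347

RL ≈ 4.6 dB; 34.7% of incident power reflected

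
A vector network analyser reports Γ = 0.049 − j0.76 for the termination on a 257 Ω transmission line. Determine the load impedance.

Z_L ≈ 72.8 − j264 Ω

Z_L = Z_0·(1 + Γ)/(1 − Γ) = 257·(1.05 − j0.76)/(0.951 + j0.76)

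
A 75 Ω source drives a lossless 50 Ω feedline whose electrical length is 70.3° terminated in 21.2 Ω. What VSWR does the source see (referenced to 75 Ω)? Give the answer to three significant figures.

VSWR ≈ 1.85

tan(βl) = 2.79
Z_in = Z_0·(Z_L + jZ_0·tanβl)/(Z_0 + jZ_L·tanβl) = 77.7 + j47.7 Ω
Γ_s = (Z_in − Z_s)/(Z_in + Z_s) = (2.66 + j47.7)/(153 + j47.7), |Γ_s| = 0.299
VSWR = (1 + |Γ_s|)/(1 − |Γ_s|)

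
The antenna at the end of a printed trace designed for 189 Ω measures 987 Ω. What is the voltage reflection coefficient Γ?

Γ = 0.679

Γ = (Z_L − Z_0)/(Z_L + Z_0) = (987 − 189)/(987 + 189) = 798/1176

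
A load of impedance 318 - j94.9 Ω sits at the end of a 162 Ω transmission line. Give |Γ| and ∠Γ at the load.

Γ ≈ 0.373 ∠ -20.1°

Γ = (Z_L − Z_0)/(Z_L + Z_0) = (156 − j94.9)/(480 − j94.9)
|Γ| = 183/489 = 0.373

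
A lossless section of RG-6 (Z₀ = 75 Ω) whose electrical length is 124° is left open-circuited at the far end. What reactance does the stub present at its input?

X_in ≈ 50.6 Ω (inductive)

tan(βl) = -1.48
For an open-circuited stub, Z_in = −jZ_0·cot(βl) = −jZ_0/tan(βl)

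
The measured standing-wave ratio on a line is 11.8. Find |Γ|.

|Γ| = (S − 1)/(S + 1) = (11.8 − 1)/(11.8 + 1) = 10.8/12.8

|Γ| ≈ 0.844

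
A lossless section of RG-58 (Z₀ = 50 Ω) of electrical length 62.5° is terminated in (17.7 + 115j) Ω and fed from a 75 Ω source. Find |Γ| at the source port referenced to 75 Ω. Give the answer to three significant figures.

|Γ| ≈ 0.895

tan(βl) = 1.92
Z_in = Z_0·(Z_L + jZ_0·tanβl)/(Z_0 + jZ_L·tanβl) = 6.83 − j60.4 Ω
Γ_s = (Z_in − Z_s)/(Z_in + Z_s) = (-68.2 − j60.4)/(81.8 − j60.4), |Γ_s| = 0.895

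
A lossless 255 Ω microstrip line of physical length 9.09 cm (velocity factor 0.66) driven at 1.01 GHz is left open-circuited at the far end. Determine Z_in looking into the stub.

Z_in ≈ +j1100 Ω

λ = v/f = 0.66·c / 1.01 GHz = 0.196 m
βl = 2π·l/λ = 2π × 0.464 = 167°
tan(βl) = -0.232
For an open-circuited stub, Z_in = −jZ_0·cot(βl) = −jZ_0/tan(βl)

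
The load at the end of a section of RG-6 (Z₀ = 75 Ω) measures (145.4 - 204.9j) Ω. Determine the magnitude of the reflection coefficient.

Γ = (Z_L − Z_0)/(Z_L + Z_0) = (70.4 − j204.9)/(220.4 − j204.9)
|Γ| = 217/301

|Γ| ≈ 0.72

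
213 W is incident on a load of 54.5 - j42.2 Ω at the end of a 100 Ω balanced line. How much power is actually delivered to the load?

|Γ| = |(-45.5 − j42.2)/(154.5 − j42.2)| = 0.387
|Γ|² = 0.15
P_refl = |Γ|²·P_inc = 32 W, P_del = (1 − |Γ|²)·P_inc = 181 W

P_delivered ≈ 181 W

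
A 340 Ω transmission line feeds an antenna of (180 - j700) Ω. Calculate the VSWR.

Γ = (Z_L − Z_0)/(Z_L + Z_0) = (-160 − j700)/(520 − j700)
|Γ| = 718/872 = 0.823
VSWR = (1 + |Γ|)/(1 − |Γ|) = 1.82/0.177

VSWR ≈ 10.3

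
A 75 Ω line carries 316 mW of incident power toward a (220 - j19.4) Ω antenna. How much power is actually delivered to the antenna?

P_delivered ≈ 239 mW

|Γ| = |(145 − j19.4)/(295 − j19.4)| = 0.495
|Γ|² = 0.245
P_refl = |Γ|²·P_inc = 77.4 mW, P_del = (1 − |Γ|²)·P_inc = 239 mW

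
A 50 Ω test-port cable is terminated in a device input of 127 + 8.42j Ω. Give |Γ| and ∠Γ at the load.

Γ ≈ 0.437 ∠ 3.52°

Γ = (Z_L − Z_0)/(Z_L + Z_0) = (77 + j8.42)/(177 + j8.42)
|Γ| = 77.5/177 = 0.437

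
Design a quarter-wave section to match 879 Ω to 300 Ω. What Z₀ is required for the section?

Z_qwt ≈ 514 Ω

Z_qwt = √(Z_0·R_L) = √(300 × 879) = √263700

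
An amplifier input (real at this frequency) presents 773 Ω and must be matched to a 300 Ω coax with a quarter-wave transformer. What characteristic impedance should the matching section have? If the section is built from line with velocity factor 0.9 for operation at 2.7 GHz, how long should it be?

Z_qwt = √(Z_0·R_L) = √(300 × 773) = √231900
λ = 0.9·c/f = 0.1 m, so l = λ/4 = 0.025 m

Z_qwt ≈ 482 Ω; length ≈ 2.5 cm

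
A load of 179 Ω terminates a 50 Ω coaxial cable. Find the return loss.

RL ≈ 4.98 dB

Γ = (179 − 50)/(179 + 50) = 0.563
RL = −20·log₁₀|Γ| = −20·log₁₀(0.563)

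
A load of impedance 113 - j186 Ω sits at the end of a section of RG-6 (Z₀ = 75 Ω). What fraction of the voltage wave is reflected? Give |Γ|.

Γ = (Z_L − Z_0)/(Z_L + Z_0) = (38 − j186)/(188 − j186)
|Γ| = 190/264

|Γ| ≈ 0.718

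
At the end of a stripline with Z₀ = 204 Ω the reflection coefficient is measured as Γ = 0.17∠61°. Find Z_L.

Z_L ≈ 229 + j70.2 Ω

Z_L = Z_0·(1 + Γ)/(1 − Γ) = 204·(1.08 + j0.149)/(0.918 − j0.149)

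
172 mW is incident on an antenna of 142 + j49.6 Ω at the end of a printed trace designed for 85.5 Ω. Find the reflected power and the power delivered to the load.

|Γ| = |(56.5 + j49.6)/(227.5 + j49.6)| = 0.323
|Γ|² = 0.104
P_refl = |Γ|²·P_inc = 17.9 mW, P_del = (1 − |Γ|²)·P_inc = 154 mW

P_reflected ≈ 17.9 mW; P_delivered ≈ 154 mW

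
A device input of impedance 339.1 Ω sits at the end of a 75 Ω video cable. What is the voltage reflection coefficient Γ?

Γ = (Z_L − Z_0)/(Z_L + Z_0) = (339.1 − 75)/(339.1 + 75) = 264.1/414.1

Γ = 0.638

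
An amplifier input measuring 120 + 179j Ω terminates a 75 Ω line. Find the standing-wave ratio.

VSWR ≈ 5.61

Γ = (Z_L − Z_0)/(Z_L + Z_0) = (45 + j179)/(195 + j179)
|Γ| = 185/265 = 0.697
VSWR = (1 + |Γ|)/(1 − |Γ|) = 1.7/0.303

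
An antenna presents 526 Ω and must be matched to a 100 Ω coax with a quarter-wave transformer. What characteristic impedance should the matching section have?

Z_qwt = √(Z_0·R_L) = √(100 × 526) = √52600

Z_qwt ≈ 229 Ω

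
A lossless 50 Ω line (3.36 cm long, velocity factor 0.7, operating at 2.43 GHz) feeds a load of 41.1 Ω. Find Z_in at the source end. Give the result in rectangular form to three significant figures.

Z_in ≈ 47.5 − j9.22 Ω

λ = v/f = 0.7·c / 2.43 GHz = 0.0864 m
βl = 2π·l/λ = 2π × 0.389 = 140°
tan(βl) = tan(140°) = -0.84
Z_in = Z_0·(Z_L + jZ_0·tanβl)/(Z_0 + jZ_L·tanβl)
     = 50·(41.1 − j42)/(50 − j34.5)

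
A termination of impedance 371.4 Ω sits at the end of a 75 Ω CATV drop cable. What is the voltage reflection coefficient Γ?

Γ = 0.664

Γ = (Z_L − Z_0)/(Z_L + Z_0) = (371.4 − 75)/(371.4 + 75) = 296.4/446.4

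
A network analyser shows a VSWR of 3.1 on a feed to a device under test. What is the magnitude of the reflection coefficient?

|Γ| ≈ 0.512

|Γ| = (S − 1)/(S + 1) = (3.1 − 1)/(3.1 + 1) = 2.1/4.1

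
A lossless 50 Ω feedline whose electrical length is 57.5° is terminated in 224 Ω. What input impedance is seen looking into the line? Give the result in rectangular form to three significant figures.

Z_in ≈ 15.4 − j29.7 Ω

tan(βl) = tan(57.5°) = 1.57
Z_in = Z_0·(Z_L + jZ_0·tanβl)/(Z_0 + jZ_L·tanβl)
     = 50·(224 + j78.5)/(50 + j352)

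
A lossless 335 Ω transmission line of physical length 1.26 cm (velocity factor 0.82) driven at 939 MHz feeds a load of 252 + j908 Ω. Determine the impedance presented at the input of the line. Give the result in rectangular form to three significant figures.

λ = v/f = 0.82·c / 939 MHz = 0.262 m
βl = 2π·l/λ = 2π × 0.0481 = 17.3°
tan(βl) = tan(17.3°) = 0.312
Z_in = Z_0·(Z_L + jZ_0·tanβl)/(Z_0 + jZ_L·tanβl)
     = 335·(252 + j1010)/(51.9 + j78.6)

Z_in ≈ 3500 + j1240 Ω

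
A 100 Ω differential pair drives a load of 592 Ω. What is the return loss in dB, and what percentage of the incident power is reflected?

RL ≈ 2.96 dB; 50.5% of incident power reflected

Γ = (592 − 100)/(592 + 100) = 0.711
RL = −20·log₁₀(0.711) = 2.96 dB
P_refl/P_inc = |Γ|² = 0.505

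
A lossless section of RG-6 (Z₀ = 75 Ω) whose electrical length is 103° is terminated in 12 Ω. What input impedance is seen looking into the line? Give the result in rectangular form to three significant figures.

tan(βl) = tan(103°) = -4.33
Z_in = Z_0·(Z_L + jZ_0·tanβl)/(Z_0 + jZ_L·tanβl)
     = 75·(12 − j325)/(75 − j52)

Z_in ≈ 160 − j214 Ω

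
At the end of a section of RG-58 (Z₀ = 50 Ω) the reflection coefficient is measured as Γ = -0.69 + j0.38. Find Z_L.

Z_L ≈ 6.32 + j12.7 Ω

Z_L = Z_0·(1 + Γ)/(1 − Γ) = 50·(0.31 + j0.38)/(1.69 − j0.38)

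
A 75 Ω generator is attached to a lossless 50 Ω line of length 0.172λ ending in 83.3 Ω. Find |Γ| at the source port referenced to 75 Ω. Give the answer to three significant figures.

|Γ| ≈ 0.386

βl = 2π × 0.172 = 61.9°
tan(βl) = 1.87
Z_in = Z_0·(Z_L + jZ_0·tanβl)/(Z_0 + jZ_L·tanβl) = 35 − j15.5 Ω
Γ_s = (Z_in − Z_s)/(Z_in + Z_s) = (-40 − j15.5)/(110 − j15.5), |Γ_s| = 0.386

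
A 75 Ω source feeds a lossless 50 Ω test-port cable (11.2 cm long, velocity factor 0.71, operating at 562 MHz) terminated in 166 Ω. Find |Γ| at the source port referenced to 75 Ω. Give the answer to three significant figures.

λ = v/f = 0.71·c / 562 MHz = 0.379 m
βl = 2π·l/λ = 2π × 0.296 = 106°
tan(βl) = -3.4
Z_in = Z_0·(Z_L + jZ_0·tanβl)/(Z_0 + jZ_L·tanβl) = 16.2 + j13.3 Ω
Γ_s = (Z_in − Z_s)/(Z_in + Z_s) = (-58.8 + j13.3)/(91.2 + j13.3), |Γ_s| = 0.653

|Γ| ≈ 0.653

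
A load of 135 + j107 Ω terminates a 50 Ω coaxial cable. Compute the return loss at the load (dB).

RL ≈ 3.88 dB

Γ = (85 + j107)/(185 + j107), |Γ| = 0.639
RL = −20·log₁₀|Γ| = −20·log₁₀(0.639)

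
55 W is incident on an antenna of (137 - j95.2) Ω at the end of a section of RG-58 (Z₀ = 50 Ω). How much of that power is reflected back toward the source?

P_reflected ≈ 20.8 W

|Γ| = |(87 − j95.2)/(187 − j95.2)| = 0.615
|Γ|² = 0.378
P_refl = |Γ|²·P_inc = 20.8 W, P_del = (1 − |Γ|²)·P_inc = 34.2 W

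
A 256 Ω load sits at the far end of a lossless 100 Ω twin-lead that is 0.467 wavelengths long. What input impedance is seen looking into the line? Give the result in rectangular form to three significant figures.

βl = 2π × 0.467 = 168°
tan(βl) = tan(168°) = -0.21
Z_in = Z_0·(Z_L + jZ_0·tanβl)/(Z_0 + jZ_L·tanβl)
     = 100·(256 − j21)/(100 − j53.9)

Z_in ≈ 207 + j90.6 Ω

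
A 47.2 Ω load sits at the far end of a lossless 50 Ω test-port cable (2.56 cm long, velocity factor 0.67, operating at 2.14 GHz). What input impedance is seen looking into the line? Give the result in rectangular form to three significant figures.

λ = v/f = 0.67·c / 2.14 GHz = 0.0939 m
βl = 2π·l/λ = 2π × 0.273 = 98.1°
tan(βl) = tan(98.1°) = -7.01
Z_in = Z_0·(Z_L + jZ_0·tanβl)/(Z_0 + jZ_L·tanβl)
     = 50·(47.2 − j350)/(50 − j331)

Z_in ≈ 52.8 − j0.852 Ω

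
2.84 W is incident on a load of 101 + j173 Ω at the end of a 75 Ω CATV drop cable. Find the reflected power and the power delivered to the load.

|Γ| = |(26 + j173)/(176 + j173)| = 0.709
|Γ|² = 0.503
P_refl = |Γ|²·P_inc = 1.43 W, P_del = (1 − |Γ|²)·P_inc = 1.41 W

P_reflected ≈ 1.43 W; P_delivered ≈ 1.41 W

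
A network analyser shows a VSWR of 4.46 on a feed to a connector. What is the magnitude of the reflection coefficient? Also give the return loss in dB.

|Γ| = (S − 1)/(S + 1) = (4.46 − 1)/(4.46 + 1) = 3.46/5.46
RL = −20·log₁₀|Γ| = −20·log₁₀(0.634)

|Γ| ≈ 0.634; return loss ≈ 3.96 dB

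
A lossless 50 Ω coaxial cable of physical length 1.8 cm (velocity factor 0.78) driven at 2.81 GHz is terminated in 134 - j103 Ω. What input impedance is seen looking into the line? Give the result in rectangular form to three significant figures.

λ = v/f = 0.78·c / 2.81 GHz = 0.0833 m
βl = 2π·l/λ = 2π × 0.216 = 77.8°
tan(βl) = tan(77.8°) = 4.63
Z_in = Z_0·(Z_L + jZ_0·tanβl)/(Z_0 + jZ_L·tanβl)
     = 50·(134 + j129)/(527 + j621)

Z_in ≈ 11.3 − j1.16 Ω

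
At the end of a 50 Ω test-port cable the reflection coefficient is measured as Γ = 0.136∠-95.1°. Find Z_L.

Z_L ≈ 47.1 − j13 Ω

Z_L = Z_0·(1 + Γ)/(1 − Γ) = 50·(0.988 − j0.135)/(1.01 + j0.135)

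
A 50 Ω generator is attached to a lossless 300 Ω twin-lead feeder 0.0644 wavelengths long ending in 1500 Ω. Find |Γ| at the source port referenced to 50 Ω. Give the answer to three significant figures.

|Γ| ≈ 0.925

βl = 2π × 0.0644 = 23.2°
tan(βl) = 0.428
Z_in = Z_0·(Z_L + jZ_0·tanβl)/(Z_0 + jZ_L·tanβl) = 318 − j552 Ω
Γ_s = (Z_in − Z_s)/(Z_in + Z_s) = (268 − j552)/(368 − j552), |Γ_s| = 0.925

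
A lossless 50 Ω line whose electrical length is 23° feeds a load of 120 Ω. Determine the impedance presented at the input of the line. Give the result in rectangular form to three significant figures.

tan(βl) = tan(23°) = 0.424
Z_in = Z_0·(Z_L + jZ_0·tanβl)/(Z_0 + jZ_L·tanβl)
     = 50·(120 + j21.2)/(50 + j50.9)

Z_in ≈ 69.5 − j49.6 Ω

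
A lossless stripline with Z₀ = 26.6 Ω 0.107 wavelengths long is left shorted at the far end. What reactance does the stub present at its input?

βl = 2π × 0.107 = 38.5°
tan(βl) = 0.796
For a shorted stub, Z_in = jZ_0·tan(βl)

X_in ≈ 21.2 Ω (inductive)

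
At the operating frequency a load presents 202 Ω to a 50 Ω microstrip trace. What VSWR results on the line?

For a purely resistive load, VSWR = R_L/Z_0 or Z_0/R_L (whichever > 1) = 202/50

VSWR ≈ 4.04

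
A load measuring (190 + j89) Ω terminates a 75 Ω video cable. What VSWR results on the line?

VSWR ≈ 3.17

Γ = (Z_L − Z_0)/(Z_L + Z_0) = (115 + j89)/(265 + j89)
|Γ| = 145/280 = 0.52
VSWR = (1 + |Γ|)/(1 − |Γ|) = 1.52/0.48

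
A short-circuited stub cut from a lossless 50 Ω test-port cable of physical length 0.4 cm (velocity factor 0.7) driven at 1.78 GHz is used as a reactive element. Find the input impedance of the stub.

Z_in ≈ +j10.8 Ω

λ = v/f = 0.7·c / 1.78 GHz = 0.118 m
βl = 2π·l/λ = 2π × 0.0339 = 12.2°
tan(βl) = 0.216
For a short-circuited stub, Z_in = jZ_0·tan(βl)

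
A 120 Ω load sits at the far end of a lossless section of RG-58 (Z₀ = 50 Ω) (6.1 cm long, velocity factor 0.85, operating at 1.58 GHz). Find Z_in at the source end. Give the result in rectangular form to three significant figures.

Z_in ≈ 36.5 + j36.1 Ω

λ = v/f = 0.85·c / 1.58 GHz = 0.161 m
βl = 2π·l/λ = 2π × 0.378 = 136°
tan(βl) = tan(136°) = -0.963
Z_in = Z_0·(Z_L + jZ_0·tanβl)/(Z_0 + jZ_L·tanβl)
     = 50·(120 − j48.2)/(50 − j116)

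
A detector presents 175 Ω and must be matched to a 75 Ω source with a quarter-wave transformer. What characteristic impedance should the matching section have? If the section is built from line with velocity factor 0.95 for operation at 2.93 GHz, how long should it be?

Z_qwt ≈ 115 Ω; length ≈ 2.43 cm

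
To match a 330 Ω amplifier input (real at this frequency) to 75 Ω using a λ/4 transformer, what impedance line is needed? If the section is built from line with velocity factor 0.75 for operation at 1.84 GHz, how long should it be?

Z_qwt = √(Z_0·R_L) = √(75 × 330) = √24750
λ = 0.75·c/f = 0.122 m, so l = λ/4 = 0.0306 m

Z_qwt ≈ 157 Ω; length ≈ 3.06 cm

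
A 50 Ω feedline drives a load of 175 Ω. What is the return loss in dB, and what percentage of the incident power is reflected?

Γ = (175 − 50)/(175 + 50) = 0.556
RL = −20·log₁₀(0.556) = 5.11 dB
P_refl/P_inc = |Γ|² = 0.309

RL ≈ 5.11 dB; 30.9% of incident power reflected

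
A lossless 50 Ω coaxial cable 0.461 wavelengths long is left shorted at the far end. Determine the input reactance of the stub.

βl = 2π × 0.461 = 166°
tan(βl) = -0.25
For a shorted stub, Z_in = jZ_0·tan(βl)

X_in ≈ -12.5 Ω (capacitive)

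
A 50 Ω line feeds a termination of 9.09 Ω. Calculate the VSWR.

VSWR ≈ 5.5

For a purely resistive load, VSWR = R_L/Z_0 or Z_0/R_L (whichever > 1) = 50/9.09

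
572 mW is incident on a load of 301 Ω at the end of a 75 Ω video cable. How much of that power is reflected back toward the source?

Γ = (301 − 75)/(301 + 75) = 0.601
|Γ|² = 0.361
P_refl = |Γ|²·P_inc = 207 mW, P_del = (1 − |Γ|²)·P_inc = 365 mW

P_reflected ≈ 207 mW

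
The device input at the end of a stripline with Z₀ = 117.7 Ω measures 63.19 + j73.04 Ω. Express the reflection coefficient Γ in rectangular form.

Γ = (Z_L − Z_0)/(Z_L + Z_0) = (-54.51 + j73.04)/(180.9 + j73.04)

Γ ≈ -0.119 + j0.452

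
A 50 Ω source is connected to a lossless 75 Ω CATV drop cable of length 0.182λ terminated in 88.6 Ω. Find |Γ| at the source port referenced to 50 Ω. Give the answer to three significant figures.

|Γ| ≈ 0.16

βl = 2π × 0.182 = 65.5°
tan(βl) = 2.2
Z_in = Z_0·(Z_L + jZ_0·tanβl)/(Z_0 + jZ_L·tanβl) = 66.7 − j8.43 Ω
Γ_s = (Z_in − Z_s)/(Z_in + Z_s) = (16.7 − j8.43)/(117 − j8.43), |Γ_s| = 0.16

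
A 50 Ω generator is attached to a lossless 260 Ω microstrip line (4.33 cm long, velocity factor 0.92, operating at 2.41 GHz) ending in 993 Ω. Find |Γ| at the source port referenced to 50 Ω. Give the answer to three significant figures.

|Γ| ≈ 0.837

λ = v/f = 0.92·c / 2.41 GHz = 0.115 m
βl = 2π·l/λ = 2π × 0.378 = 136°
tan(βl) = -0.962
Z_in = Z_0·(Z_L + jZ_0·tanβl)/(Z_0 + jZ_L·tanβl) = 132 + j234 Ω
Γ_s = (Z_in − Z_s)/(Z_in + Z_s) = (81.9 + j234)/(182 + j234), |Γ_s| = 0.837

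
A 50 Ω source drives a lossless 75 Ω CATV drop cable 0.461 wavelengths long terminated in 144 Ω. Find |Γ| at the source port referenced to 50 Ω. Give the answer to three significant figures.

βl = 2π × 0.461 = 166°
tan(βl) = -0.25
Z_in = Z_0·(Z_L + jZ_0·tanβl)/(Z_0 + jZ_L·tanβl) = 124 + j40.9 Ω
Γ_s = (Z_in − Z_s)/(Z_in + Z_s) = (74.3 + j40.9)/(174 + j40.9), |Γ_s| = 0.474

|Γ| ≈ 0.474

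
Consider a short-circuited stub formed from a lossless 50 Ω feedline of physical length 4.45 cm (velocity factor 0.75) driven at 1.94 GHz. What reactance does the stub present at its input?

X_in ≈ -44.8 Ω (capacitive)

λ = v/f = 0.75·c / 1.94 GHz = 0.116 m
βl = 2π·l/λ = 2π × 0.384 = 138°
tan(βl) = -0.896
For a short-circuited stub, Z_in = jZ_0·tan(βl)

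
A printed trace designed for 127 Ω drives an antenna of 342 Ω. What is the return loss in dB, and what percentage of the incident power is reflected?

RL ≈ 6.77 dB; 21% of incident power reflected

Γ = (342 − 127)/(342 + 127) = 0.458
RL = −20·log₁₀(0.458) = 6.77 dB
P_refl/P_inc = |Γ|² = 0.21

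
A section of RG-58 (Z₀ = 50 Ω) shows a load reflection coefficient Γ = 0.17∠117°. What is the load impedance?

Z_L ≈ 41 + j12.8 Ω

Z_L = Z_0·(1 + Γ)/(1 − Γ) = 50·(0.923 + j0.151)/(1.08 − j0.151)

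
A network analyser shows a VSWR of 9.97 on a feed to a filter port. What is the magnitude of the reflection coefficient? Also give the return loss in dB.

|Γ| ≈ 0.818; return loss ≈ 1.75 dB

|Γ| = (S − 1)/(S + 1) = (9.97 − 1)/(9.97 + 1) = 8.97/11
RL = −20·log₁₀|Γ| = −20·log₁₀(0.818)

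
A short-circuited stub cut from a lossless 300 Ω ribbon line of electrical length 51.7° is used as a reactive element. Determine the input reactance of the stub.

X_in ≈ 380 Ω (inductive)

tan(βl) = 1.27
For a short-circuited stub, Z_in = jZ_0·tan(βl)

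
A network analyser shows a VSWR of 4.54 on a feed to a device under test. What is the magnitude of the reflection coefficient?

|Γ| ≈ 0.639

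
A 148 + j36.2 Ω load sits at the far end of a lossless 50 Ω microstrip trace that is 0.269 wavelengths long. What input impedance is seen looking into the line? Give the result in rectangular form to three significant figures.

βl = 2π × 0.269 = 96.8°
tan(βl) = tan(96.8°) = -8.34
Z_in = Z_0·(Z_L + jZ_0·tanβl)/(Z_0 + jZ_L·tanβl)
     = 50·(148 − j381)/(352 − j1230)

Z_in ≈ 15.8 + j1.48 Ω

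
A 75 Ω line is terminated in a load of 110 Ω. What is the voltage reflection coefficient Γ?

Γ = (Z_L − Z_0)/(Z_L + Z_0) = (110 − 75)/(110 + 75) = 35/185

Γ = 0.189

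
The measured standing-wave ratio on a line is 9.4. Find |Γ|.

|Γ| = (S − 1)/(S + 1) = (9.4 − 1)/(9.4 + 1) = 8.4/10.4

|Γ| ≈ 0.808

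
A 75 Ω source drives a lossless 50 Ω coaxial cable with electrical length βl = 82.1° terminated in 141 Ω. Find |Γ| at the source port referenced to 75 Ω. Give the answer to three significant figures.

tan(βl) = 7.21
Z_in = Z_0·(Z_L + jZ_0·tanβl)/(Z_0 + jZ_L·tanβl) = 18 − j6.05 Ω
Γ_s = (Z_in − Z_s)/(Z_in + Z_s) = (-57 − j6.05)/(93 − j6.05), |Γ_s| = 0.615

|Γ| ≈ 0.615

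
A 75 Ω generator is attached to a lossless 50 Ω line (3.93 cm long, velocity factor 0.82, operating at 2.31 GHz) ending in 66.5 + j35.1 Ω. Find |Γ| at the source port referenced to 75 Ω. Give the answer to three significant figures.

|Γ| ≈ 0.469

λ = v/f = 0.82·c / 2.31 GHz = 0.106 m
βl = 2π·l/λ = 2π × 0.369 = 133°
tan(βl) = -1.08
Z_in = Z_0·(Z_L + jZ_0·tanβl)/(Z_0 + jZ_L·tanβl) = 28 + j12.1 Ω
Γ_s = (Z_in − Z_s)/(Z_in + Z_s) = (-47 + j12.1)/(103 + j12.1), |Γ_s| = 0.469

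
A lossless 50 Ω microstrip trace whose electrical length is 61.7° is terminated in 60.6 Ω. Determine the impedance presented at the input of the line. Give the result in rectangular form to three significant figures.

tan(βl) = tan(61.7°) = 1.86
Z_in = Z_0·(Z_L + jZ_0·tanβl)/(Z_0 + jZ_L·tanβl)
     = 50·(60.6 + j92.9)/(50 + j113)

Z_in ≈ 44.4 − j7.18 Ω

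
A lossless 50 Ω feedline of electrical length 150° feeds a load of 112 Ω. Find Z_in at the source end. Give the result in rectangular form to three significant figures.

Z_in ≈ 55.9 + j43.4 Ω

tan(βl) = tan(150°) = -0.577
Z_in = Z_0·(Z_L + jZ_0·tanβl)/(Z_0 + jZ_L·tanβl)
     = 50·(112 − j28.9)/(50 − j64.7)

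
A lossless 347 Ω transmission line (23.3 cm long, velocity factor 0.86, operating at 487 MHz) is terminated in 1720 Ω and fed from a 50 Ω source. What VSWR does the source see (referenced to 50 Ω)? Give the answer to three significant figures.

λ = v/f = 0.86·c / 487 MHz = 0.53 m
βl = 2π·l/λ = 2π × 0.44 = 158°
tan(βl) = -0.397
Z_in = Z_0·(Z_L + jZ_0·tanβl)/(Z_0 + jZ_L·tanβl) = 408 + j666 Ω
Γ_s = (Z_in − Z_s)/(Z_in + Z_s) = (358 + j666)/(458 + j666), |Γ_s| = 0.935
VSWR = (1 + |Γ_s|)/(1 − |Γ_s|)

VSWR ≈ 30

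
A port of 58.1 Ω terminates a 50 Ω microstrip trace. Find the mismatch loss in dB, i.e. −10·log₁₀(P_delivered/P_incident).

Γ = (58.1 − 50)/(58.1 + 50) = 0.0749
|Γ|² = 0.00561, so P_del/P_inc = 1 − |Γ|² = 0.994
ML = −10·log₁₀(1 − |Γ|²)

mismatch loss ≈ 0.0245 dB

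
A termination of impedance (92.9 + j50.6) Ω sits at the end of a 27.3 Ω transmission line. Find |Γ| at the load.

|Γ| ≈ 0.635

Γ = (Z_L − Z_0)/(Z_L + Z_0) = (65.6 + j50.6)/(120.2 + j50.6)
|Γ| = 82.8/130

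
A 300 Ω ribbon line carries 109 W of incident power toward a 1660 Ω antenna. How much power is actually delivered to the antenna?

P_delivered ≈ 56.5 W

Γ = (1660 − 300)/(1660 + 300) = 0.694
|Γ|² = 0.481
P_refl = |Γ|²·P_inc = 52.5 W, P_del = (1 − |Γ|²)·P_inc = 56.5 W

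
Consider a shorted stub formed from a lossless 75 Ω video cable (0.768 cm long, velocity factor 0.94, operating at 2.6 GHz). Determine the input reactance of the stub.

X_in ≈ 35.8 Ω (inductive)

λ = v/f = 0.94·c / 2.6 GHz = 0.108 m
βl = 2π·l/λ = 2π × 0.0708 = 25.5°
tan(βl) = 0.477
For a shorted stub, Z_in = jZ_0·tan(βl)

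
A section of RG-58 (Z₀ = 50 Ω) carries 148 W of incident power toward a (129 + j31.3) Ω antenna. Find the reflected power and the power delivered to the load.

P_reflected ≈ 32.4 W; P_delivered ≈ 116 W

|Γ| = |(79 + j31.3)/(179 + j31.3)| = 0.468
|Γ|² = 0.219
P_refl = |Γ|²·P_inc = 32.4 W, P_del = (1 − |Γ|²)·P_inc = 116 W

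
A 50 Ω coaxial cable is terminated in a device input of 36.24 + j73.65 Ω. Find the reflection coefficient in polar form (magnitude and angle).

Γ ≈ 0.661 ∠ 60.1°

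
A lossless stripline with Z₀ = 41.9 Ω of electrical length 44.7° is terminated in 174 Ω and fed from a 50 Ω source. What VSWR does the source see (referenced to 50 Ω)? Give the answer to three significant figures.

VSWR ≈ 4.22

tan(βl) = 0.99
Z_in = Z_0·(Z_L + jZ_0·tanβl)/(Z_0 + jZ_L·tanβl) = 19.3 − j37.7 Ω
Γ_s = (Z_in − Z_s)/(Z_in + Z_s) = (-30.7 − j37.7)/(69.3 − j37.7), |Γ_s| = 0.617
VSWR = (1 + |Γ_s|)/(1 − |Γ_s|)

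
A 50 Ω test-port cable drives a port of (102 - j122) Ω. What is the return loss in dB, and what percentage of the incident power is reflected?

RL ≈ 3.34 dB; 46.3% of incident power reflected

Γ = (52 − j122)/(152 − j122), |Γ| = 0.68
RL = −20·log₁₀(0.68) = 3.34 dB
P_refl/P_inc = |Γ|² = 0.463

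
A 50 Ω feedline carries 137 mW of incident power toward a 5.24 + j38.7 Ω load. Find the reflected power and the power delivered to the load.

|Γ| = |(-44.76 + j38.7)/(55.24 + j38.7)| = 0.877
|Γ|² = 0.77
P_refl = |Γ|²·P_inc = 105 mW, P_del = (1 − |Γ|²)·P_inc = 31.6 mW

P_reflected ≈ 105 mW; P_delivered ≈ 31.6 mW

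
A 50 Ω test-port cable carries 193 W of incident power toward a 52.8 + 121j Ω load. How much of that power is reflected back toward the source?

|Γ| = |(2.8 + j121)/(102.8 + j121)| = 0.762
|Γ|² = 0.581
P_refl = |Γ|²·P_inc = 112 W, P_del = (1 − |Γ|²)·P_inc = 80.8 W

P_reflected ≈ 112 W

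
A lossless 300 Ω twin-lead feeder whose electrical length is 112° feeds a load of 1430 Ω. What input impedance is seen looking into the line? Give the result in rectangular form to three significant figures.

Z_in ≈ 72.7 + j115 Ω

tan(βl) = tan(112°) = -2.48
Z_in = Z_0·(Z_L + jZ_0·tanβl)/(Z_0 + jZ_L·tanβl)
     = 300·(1430 − j743)/(300 − j3540)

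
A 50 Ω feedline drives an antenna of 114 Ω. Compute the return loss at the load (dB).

RL ≈ 8.17 dB

Γ = (114 − 50)/(114 + 50) = 0.39
RL = −20·log₁₀|Γ| = −20·log₁₀(0.39)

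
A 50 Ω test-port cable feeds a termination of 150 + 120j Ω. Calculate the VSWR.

VSWR ≈ 5.06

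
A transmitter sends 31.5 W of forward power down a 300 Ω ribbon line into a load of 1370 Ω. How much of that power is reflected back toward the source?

P_reflected ≈ 12.9 W

Γ = (1370 − 300)/(1370 + 300) = 0.641
|Γ|² = 0.411
P_refl = |Γ|²·P_inc = 12.9 W, P_del = (1 − |Γ|²)·P_inc = 18.6 W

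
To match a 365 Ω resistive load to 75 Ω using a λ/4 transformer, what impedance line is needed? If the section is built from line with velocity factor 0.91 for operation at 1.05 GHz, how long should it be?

Z_qwt = √(Z_0·R_L) = √(75 × 365) = √27380
λ = 0.91·c/f = 0.26 m, so l = λ/4 = 0.065 m

Z_qwt ≈ 165 Ω; length ≈ 6.5 cm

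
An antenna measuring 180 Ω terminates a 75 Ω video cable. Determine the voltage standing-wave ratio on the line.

For a purely resistive load, VSWR = R_L/Z_0 or Z_0/R_L (whichever > 1) = 180/75

VSWR ≈ 2.4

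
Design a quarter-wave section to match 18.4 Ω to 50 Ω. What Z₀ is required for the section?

Z_qwt = √(Z_0·R_L) = √(50 × 18.4) = √920

Z_qwt ≈ 30.3 Ω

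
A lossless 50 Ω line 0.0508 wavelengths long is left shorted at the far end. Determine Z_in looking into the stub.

Z_in ≈ +j16.5 Ω

βl = 2π × 0.0508 = 18.3°
tan(βl) = 0.33
For a shorted stub, Z_in = jZ_0·tan(βl)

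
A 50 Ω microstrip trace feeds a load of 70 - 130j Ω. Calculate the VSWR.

VSWR ≈ 6.8

Γ = (Z_L − Z_0)/(Z_L + Z_0) = (20 − j130)/(120 − j130)
|Γ| = 132/177 = 0.743
VSWR = (1 + |Γ|)/(1 − |Γ|) = 1.74/0.257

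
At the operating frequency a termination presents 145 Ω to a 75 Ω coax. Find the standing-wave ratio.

VSWR ≈ 1.93

Γ = (145 − 75)/(145 + 75) = 0.318
VSWR = (1 + 0.318)/(1 − 0.318)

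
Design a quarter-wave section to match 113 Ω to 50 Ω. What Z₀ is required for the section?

Z_qwt = √(Z_0·R_L) = √(50 × 113) = √5650

Z_qwt ≈ 75.2 Ω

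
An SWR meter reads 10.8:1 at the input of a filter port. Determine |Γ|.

|Γ| = (S − 1)/(S + 1) = (10.8 − 1)/(10.8 + 1) = 9.8/11.8

|Γ| ≈ 0.831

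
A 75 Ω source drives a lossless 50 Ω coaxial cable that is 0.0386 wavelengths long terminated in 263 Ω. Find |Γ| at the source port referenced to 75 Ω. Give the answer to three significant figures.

|Γ| ≈ 0.581

βl = 2π × 0.0386 = 13.9°
tan(βl) = 0.247
Z_in = Z_0·(Z_L + jZ_0·tanβl)/(Z_0 + jZ_L·tanβl) = 104 − j122 Ω
Γ_s = (Z_in − Z_s)/(Z_in + Z_s) = (28.6 − j122)/(179 − j122), |Γ_s| = 0.581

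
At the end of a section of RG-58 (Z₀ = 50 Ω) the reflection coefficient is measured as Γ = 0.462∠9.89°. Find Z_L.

Z_L = Z_0·(1 + Γ)/(1 − Γ) = 50·(1.46 + j0.0794)/(0.545 − j0.0794)

Z_L ≈ 130 + j26.2 Ω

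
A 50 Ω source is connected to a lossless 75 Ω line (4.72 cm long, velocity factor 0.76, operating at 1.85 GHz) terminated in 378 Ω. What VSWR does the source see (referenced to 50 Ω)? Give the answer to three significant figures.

VSWR ≈ 5.7

λ = v/f = 0.76·c / 1.85 GHz = 0.123 m
βl = 2π·l/λ = 2π × 0.383 = 138°
tan(βl) = -0.904
Z_in = Z_0·(Z_L + jZ_0·tanβl)/(Z_0 + jZ_L·tanβl) = 31.6 + j76 Ω
Γ_s = (Z_in − Z_s)/(Z_in + Z_s) = (-18.4 + j76)/(81.6 + j76), |Γ_s| = 0.702
VSWR = (1 + |Γ_s|)/(1 − |Γ_s|)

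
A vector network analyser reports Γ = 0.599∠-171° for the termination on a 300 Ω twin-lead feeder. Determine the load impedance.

Z_L ≈ 75.7 − j22.1 Ω

Z_L = Z_0·(1 + Γ)/(1 − Γ) = 300·(0.408 − j0.0937)/(1.59 + j0.0937)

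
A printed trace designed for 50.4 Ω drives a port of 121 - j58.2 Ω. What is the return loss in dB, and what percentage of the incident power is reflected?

Γ = (70.6 − j58.2)/(171.4 − j58.2), |Γ| = 0.505
RL = −20·log₁₀(0.505) = 5.93 dB
P_refl/P_inc = |Γ|² = 0.256

RL ≈ 5.93 dB; 25.6% of incident power reflected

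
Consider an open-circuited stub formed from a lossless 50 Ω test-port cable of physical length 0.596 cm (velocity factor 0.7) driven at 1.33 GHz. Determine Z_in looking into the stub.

Z_in ≈ −j207 Ω

λ = v/f = 0.7·c / 1.33 GHz = 0.158 m
βl = 2π·l/λ = 2π × 0.0377 = 13.6°
tan(βl) = 0.242
For an open-circuited stub, Z_in = −jZ_0·cot(βl) = −jZ_0/tan(βl)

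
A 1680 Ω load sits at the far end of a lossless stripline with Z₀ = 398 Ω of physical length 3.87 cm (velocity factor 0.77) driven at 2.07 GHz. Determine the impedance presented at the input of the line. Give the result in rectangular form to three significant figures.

λ = v/f = 0.77·c / 2.07 GHz = 0.112 m
βl = 2π·l/λ = 2π × 0.347 = 125°
tan(βl) = tan(125°) = -1.44
Z_in = Z_0·(Z_L + jZ_0·tanβl)/(Z_0 + jZ_L·tanβl)
     = 398·(1680 − j572)/(398 − j2410)

Z_in ≈ 136 + j255 Ω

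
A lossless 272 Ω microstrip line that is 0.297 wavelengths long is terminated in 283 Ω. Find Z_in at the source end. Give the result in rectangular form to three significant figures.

βl = 2π × 0.297 = 107°
tan(βl) = tan(107°) = -3.29
Z_in = Z_0·(Z_L + jZ_0·tanβl)/(Z_0 + jZ_L·tanβl)
     = 272·(283 − j894)/(272 − j930)

Z_in ≈ 263 + j5.81 Ω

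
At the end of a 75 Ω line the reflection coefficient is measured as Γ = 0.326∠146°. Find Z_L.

Z_L ≈ 40.7 + j16.6 Ω

Z_L = Z_0·(1 + Γ)/(1 − Γ) = 75·(0.73 + j0.182)/(1.27 − j0.182)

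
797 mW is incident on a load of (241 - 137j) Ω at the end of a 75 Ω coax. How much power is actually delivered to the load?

P_delivered ≈ 486 mW

|Γ| = |(166 − j137)/(316 − j137)| = 0.625
|Γ|² = 0.391
P_refl = |Γ|²·P_inc = 311 mW, P_del = (1 − |Γ|²)·P_inc = 486 mW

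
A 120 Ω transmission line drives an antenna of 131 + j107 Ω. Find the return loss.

RL ≈ 8.09 dB

Γ = (11 + j107)/(251 + j107), |Γ| = 0.394
RL = −20·log₁₀|Γ| = −20·log₁₀(0.394)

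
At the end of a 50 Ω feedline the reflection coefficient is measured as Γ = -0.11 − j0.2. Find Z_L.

Z_L ≈ 37.3 − j15.7 Ω

Z_L = Z_0·(1 + Γ)/(1 − Γ) = 50·(0.89 − j0.2)/(1.11 + j0.2)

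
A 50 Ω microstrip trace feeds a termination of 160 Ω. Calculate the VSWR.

Γ = (160 − 50)/(160 + 50) = 0.524
VSWR = (1 + 0.524)/(1 − 0.524)

VSWR ≈ 3.2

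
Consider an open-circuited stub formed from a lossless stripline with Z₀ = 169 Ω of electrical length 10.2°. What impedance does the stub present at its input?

tan(βl) = 0.18
For an open-circuited stub, Z_in = −jZ_0·cot(βl) = −jZ_0/tan(βl)

Z_in ≈ −j939 Ω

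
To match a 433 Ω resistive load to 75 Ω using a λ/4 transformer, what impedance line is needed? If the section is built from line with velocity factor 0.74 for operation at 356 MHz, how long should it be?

Z_qwt ≈ 180 Ω; length ≈ 15.6 cm

Z_qwt = √(Z_0·R_L) = √(75 × 433) = √32480
λ = 0.74·c/f = 0.624 m, so l = λ/4 = 0.156 m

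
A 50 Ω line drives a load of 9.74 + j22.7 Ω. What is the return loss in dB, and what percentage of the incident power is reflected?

RL ≈ 2.81 dB; 52.3% of incident power reflected

Γ = (-40.26 + j22.7)/(59.74 + j22.7), |Γ| = 0.723
RL = −20·log₁₀(0.723) = 2.81 dB
P_refl/P_inc = |Γ|² = 0.523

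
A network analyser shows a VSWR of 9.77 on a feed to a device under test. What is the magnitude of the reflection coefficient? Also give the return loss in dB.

|Γ| = (S − 1)/(S + 1) = (9.77 − 1)/(9.77 + 1) = 8.77/10.8
RL = −20·log₁₀|Γ| = −20·log₁₀(0.814)

|Γ| ≈ 0.814; return loss ≈ 1.78 dB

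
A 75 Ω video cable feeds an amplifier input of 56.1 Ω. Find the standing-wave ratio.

VSWR ≈ 1.34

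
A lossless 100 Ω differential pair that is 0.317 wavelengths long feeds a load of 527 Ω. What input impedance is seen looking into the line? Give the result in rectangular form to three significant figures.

Z_in ≈ 22.6 + j42.9 Ω

βl = 2π × 0.317 = 114°
tan(βl) = tan(114°) = -2.23
Z_in = Z_0·(Z_L + jZ_0·tanβl)/(Z_0 + jZ_L·tanβl)
     = 100·(527 − j223)/(100 − j1180)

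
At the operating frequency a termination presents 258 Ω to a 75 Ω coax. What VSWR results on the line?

VSWR ≈ 3.44

Γ = (258 − 75)/(258 + 75) = 0.55
VSWR = (1 + 0.55)/(1 − 0.55)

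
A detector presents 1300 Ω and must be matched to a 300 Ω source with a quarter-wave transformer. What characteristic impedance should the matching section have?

Z_qwt = √(Z_0·R_L) = √(300 × 1300) = √390000

Z_qwt ≈ 624 Ω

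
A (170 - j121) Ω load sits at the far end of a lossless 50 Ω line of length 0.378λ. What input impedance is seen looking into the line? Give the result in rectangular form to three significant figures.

βl = 2π × 0.378 = 136°
tan(βl) = tan(136°) = -0.963
Z_in = Z_0·(Z_L + jZ_0·tanβl)/(Z_0 + jZ_L·tanβl)
     = 50·(170 − j169)/(-66.5 − j164)

Z_in ≈ 26.2 + j62.6 Ω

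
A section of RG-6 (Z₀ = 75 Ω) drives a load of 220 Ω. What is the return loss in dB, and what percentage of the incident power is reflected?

RL ≈ 6.17 dB; 24.2% of incident power reflected

Γ = (220 − 75)/(220 + 75) = 0.492
RL = −20·log₁₀(0.492) = 6.17 dB
P_refl/P_inc = |Γ|² = 0.242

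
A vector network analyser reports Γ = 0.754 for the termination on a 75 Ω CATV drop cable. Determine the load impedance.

Z_L ≈ 535 Ω

Z_L = Z_0·(1 + Γ)/(1 − Γ) = 75·(1.75)/(0.246)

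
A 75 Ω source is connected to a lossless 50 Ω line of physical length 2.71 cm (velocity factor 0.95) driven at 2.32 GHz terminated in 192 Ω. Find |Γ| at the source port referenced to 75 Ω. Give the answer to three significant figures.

|Γ| ≈ 0.7

λ = v/f = 0.95·c / 2.32 GHz = 0.123 m
βl = 2π·l/λ = 2π × 0.221 = 79.4°
tan(βl) = 5.35
Z_in = Z_0·(Z_L + jZ_0·tanβl)/(Z_0 + jZ_L·tanβl) = 13.4 − j8.69 Ω
Γ_s = (Z_in − Z_s)/(Z_in + Z_s) = (-61.6 − j8.69)/(88.4 − j8.69), |Γ_s| = 0.7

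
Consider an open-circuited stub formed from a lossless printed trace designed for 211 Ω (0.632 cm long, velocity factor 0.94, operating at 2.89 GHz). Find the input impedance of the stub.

λ = v/f = 0.94·c / 2.89 GHz = 0.0976 m
βl = 2π·l/λ = 2π × 0.0648 = 23.3°
tan(βl) = 0.431
For an open-circuited stub, Z_in = −jZ_0·cot(βl) = −jZ_0/tan(βl)

Z_in ≈ −j490 Ω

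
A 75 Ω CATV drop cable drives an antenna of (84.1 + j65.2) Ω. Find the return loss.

RL ≈ 8.34 dB

Γ = (9.1 + j65.2)/(159.1 + j65.2), |Γ| = 0.383
RL = −20·log₁₀|Γ| = −20·log₁₀(0.383)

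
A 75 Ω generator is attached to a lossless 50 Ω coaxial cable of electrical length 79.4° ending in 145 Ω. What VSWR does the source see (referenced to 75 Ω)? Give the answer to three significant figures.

tan(βl) = 5.34
Z_in = Z_0·(Z_L + jZ_0·tanβl)/(Z_0 + jZ_L·tanβl) = 17.8 − j8.21 Ω
Γ_s = (Z_in − Z_s)/(Z_in + Z_s) = (-57.2 − j8.21)/(92.8 − j8.21), |Γ_s| = 0.621
VSWR = (1 + |Γ_s|)/(1 − |Γ_s|)

VSWR ≈ 4.27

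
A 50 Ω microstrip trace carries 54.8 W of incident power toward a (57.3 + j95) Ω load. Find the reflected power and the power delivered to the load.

|Γ| = |(7.3 + j95)/(107.3 + j95)| = 0.665
|Γ|² = 0.442
P_refl = |Γ|²·P_inc = 24.2 W, P_del = (1 − |Γ|²)·P_inc = 30.6 W

P_reflected ≈ 24.2 W; P_delivered ≈ 30.6 W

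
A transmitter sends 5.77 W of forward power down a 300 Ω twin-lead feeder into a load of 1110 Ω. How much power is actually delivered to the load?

Γ = (1110 − 300)/(1110 + 300) = 0.574
|Γ|² = 0.33
P_refl = |Γ|²·P_inc = 1.9 W, P_del = (1 − |Γ|²)·P_inc = 3.87 W

P_delivered ≈ 3.87 W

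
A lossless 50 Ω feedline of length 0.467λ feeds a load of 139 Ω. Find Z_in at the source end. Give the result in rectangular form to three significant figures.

βl = 2π × 0.467 = 168°
tan(βl) = tan(168°) = -0.21
Z_in = Z_0·(Z_L + jZ_0·tanβl)/(Z_0 + jZ_L·tanβl)
     = 50·(139 − j10.5)/(50 − j29.2)

Z_in ≈ 108 + j52.7 Ω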